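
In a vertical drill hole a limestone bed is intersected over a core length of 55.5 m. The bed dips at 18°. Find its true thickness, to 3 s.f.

52.8 m

True thickness t = h · cos(dip) = 55.5 × cos 18°
t = 55.5 × 0.9511 = 52.784 m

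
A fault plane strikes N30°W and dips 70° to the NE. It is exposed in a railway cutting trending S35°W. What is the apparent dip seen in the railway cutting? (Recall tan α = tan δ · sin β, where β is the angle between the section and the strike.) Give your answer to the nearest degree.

68°

The section lies 65° from the strike.
tan(apparent dip) = tan 70° · sin 65° = 2.4901
α = arctan(2.4901) = 68.12°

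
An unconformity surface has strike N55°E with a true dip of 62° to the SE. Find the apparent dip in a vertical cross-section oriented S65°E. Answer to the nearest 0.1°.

58.5°

The section lies 60° from the strike.
tan(apparent dip) = tan 62° · sin 60° = 1.6288
apparent dip = arctan 1.6288 = 58.45°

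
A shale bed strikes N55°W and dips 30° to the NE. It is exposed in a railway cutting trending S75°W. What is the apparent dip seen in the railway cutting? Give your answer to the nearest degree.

24°

The strike is N55°W and the section trends S75°W; the acute angle between them is β = 50°.
tan α = tan 30° × sin 50° = 0.5774 × 0.7660 = 0.4423
apparent dip = arctan 0.4423 = 23.86°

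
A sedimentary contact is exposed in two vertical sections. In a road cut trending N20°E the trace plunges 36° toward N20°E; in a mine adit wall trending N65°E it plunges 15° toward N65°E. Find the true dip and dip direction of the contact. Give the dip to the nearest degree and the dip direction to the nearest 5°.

true dip 39°, dip direction 355°

The two traces are lines in the plane: v₁ = (sin 20°·cos 36°, cos 20°·cos 36°, −sin 36°), v₂ = (sin 65°·cos 15°, cos 65°·cos 15°, −sin 15°).
The plane normal is n = v₁ × v₂ ∝ (-0.043, 0.443, 0.553).
Dip δ = arctan(|n_h|/n_z) = arctan(0.445/0.553) = 38.8°.
Dip direction = atan2(-0.043, 0.443) = 354° (azimuth of n's horizontal projection).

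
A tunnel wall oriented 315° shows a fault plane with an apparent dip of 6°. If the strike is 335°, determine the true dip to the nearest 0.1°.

17.1°

The section is 20° from the strike.
tan(true dip) = tan 6° / sin 20° = 0.3073
true dip = arctan 0.3073 = 17.08°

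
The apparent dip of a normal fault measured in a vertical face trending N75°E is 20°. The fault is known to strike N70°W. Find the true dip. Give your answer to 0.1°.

β = acute angle between strike N70°W and section N75°E = 35°.
tan δ = tan α / sin β = tan 20° / sin 35° = 0.3640 / 0.5736 = 0.6346
true dip = arctan 0.6346 = 32.40°

32.4°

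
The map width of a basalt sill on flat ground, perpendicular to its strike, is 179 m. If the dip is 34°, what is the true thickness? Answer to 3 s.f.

100 m

True thickness t = w · sin(dip) = 179 × sin 34°
t = 179 × 0.5592 = 100.096 m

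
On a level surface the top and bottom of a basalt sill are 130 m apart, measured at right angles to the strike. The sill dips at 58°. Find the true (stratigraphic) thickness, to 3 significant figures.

110 m

True thickness t = w · sin(dip) = 130 × sin 58°
t = 130 × 0.8480 = 110.246 m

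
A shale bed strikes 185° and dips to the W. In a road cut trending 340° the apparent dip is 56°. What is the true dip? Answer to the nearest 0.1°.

74.1°

β = acute angle between strike 185° and section 340° = 25°.
tan(true dip) = tan 56° / sin 25° = 3.5080
δ = arctan(3.5080) = 74.09°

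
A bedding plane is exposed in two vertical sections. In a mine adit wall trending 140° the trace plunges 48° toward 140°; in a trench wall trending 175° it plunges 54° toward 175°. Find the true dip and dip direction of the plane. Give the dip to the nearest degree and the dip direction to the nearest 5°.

The two traces are lines in the plane: v₁ = (sin 140°·cos 48°, cos 140°·cos 48°, −sin 48°), v₂ = (sin 175°·cos 54°, cos 175°·cos 54°, −sin 54°).
n = v₁ × v₂ = (0.020, -0.310, 0.226) (taken with n_z > 0).
True dip = arccos(n_z / |n|) = arccos(0.5877) = 54.0°.
Dip direction = atan2(0.020, -0.310) = 176° (azimuth of n's horizontal projection).

true dip 54°, dip direction 175°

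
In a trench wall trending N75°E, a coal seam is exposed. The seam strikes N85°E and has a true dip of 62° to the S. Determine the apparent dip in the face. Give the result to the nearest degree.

Angle between strike (N85°E) and section (N75°E): β = 10°.
tan α = tan 62° × sin 10° = 1.8807 × 0.1736 = 0.3266
apparent dip = arctan 0.3266 = 18.09°

18°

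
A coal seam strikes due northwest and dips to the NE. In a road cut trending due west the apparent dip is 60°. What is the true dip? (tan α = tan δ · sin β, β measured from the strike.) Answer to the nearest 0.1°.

β = acute angle between strike due northwest and section due west = 45°.
tan δ = tan α / sin β = tan 60° / sin 45° = 1.7321 / 0.7071 = 2.4495
δ = arctan(2.4495) = 67.79°

67.8°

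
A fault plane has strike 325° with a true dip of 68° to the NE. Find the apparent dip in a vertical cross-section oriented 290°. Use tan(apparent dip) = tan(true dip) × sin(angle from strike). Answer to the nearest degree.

55°

The strike is 325° and the section trends 290°; the acute angle between them is β = 35°.
tan(apparent dip) = tan 68° · sin 35° = 1.4197
apparent dip = arctan 1.4197 = 54.84°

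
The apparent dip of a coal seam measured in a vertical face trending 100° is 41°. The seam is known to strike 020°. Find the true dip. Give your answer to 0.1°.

41.4°

The section is 80° from the strike.
tan δ = tan α / sin β = tan 41° / sin 80° = 0.8693 / 0.9848 = 0.8827
δ = arctan(0.8827) = 41.43°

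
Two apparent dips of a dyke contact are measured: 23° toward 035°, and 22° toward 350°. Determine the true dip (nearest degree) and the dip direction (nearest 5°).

Each apparent-dip line lies in the plane. As unit vectors (x east, y north, z up), v₁ plunges 23°→035° and v₂ plunges 22°→350°.
Cross product v₁ × v₂ gives the pole to the plane: n ∝ (0.074, 0.261, 0.603).
Dip δ = arctan(|n_h|/n_z) = arctan(0.271/0.603) = 24.2°.
Dip direction = atan2(0.074, 0.261) = 16° (azimuth of n's horizontal projection).

true dip 24°, dip direction 015°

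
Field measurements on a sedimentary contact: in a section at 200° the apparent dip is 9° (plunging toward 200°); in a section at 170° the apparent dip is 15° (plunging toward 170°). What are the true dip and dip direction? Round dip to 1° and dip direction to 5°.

true dip 17°, dip direction 140°

Each apparent-dip line lies in the plane. As unit vectors (x east, y north, z up), v₁ plunges 9°→200° and v₂ plunges 15°→170°.
Cross product v₁ × v₂ gives the pole to the plane: n ∝ (0.091, -0.114, 0.477).
tan δ = √(n_x²+n_y²)/n_z = 0.146/0.477, so δ = 17.0°.
Dip direction = azimuth of (n_x, n_y) = atan2(0.091, -0.114) = 141°.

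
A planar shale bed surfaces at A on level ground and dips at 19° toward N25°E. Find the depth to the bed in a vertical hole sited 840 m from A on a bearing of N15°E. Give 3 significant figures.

The hole lies 10° from the dip direction, so the down-dip offset is 840 × cos 10° = 827.24 m.
Depth = down-dip offset × tan(dip) = 827.24 × tan 19° = 827.24 × 0.3443
Depth = 284.84 m

285 m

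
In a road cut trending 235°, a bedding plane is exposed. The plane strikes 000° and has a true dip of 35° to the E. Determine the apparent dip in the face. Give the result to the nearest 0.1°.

29.8°

Angle between strike (000°) and section (235°): β = 55°.
tan(apparent dip) = tan 35° · sin 55° = 0.5736
α = arctan(0.5736) = 29.84°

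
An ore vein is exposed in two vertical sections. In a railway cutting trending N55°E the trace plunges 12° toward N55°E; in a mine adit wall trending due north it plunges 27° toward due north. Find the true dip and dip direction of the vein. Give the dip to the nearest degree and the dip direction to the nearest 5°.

true dip 27°, dip direction 350°

Each apparent-dip line lies in the plane. As unit vectors (x east, y north, z up), v₁ plunges 12°→N55°E and v₂ plunges 27°→due north.
Cross product v₁ × v₂ gives the pole to the plane: n ∝ (-0.069, 0.364, 0.714).
Dip δ = arctan(|n_h|/n_z) = arctan(0.370/0.714) = 27.4°.
Dip direction = azimuth of (n_x, n_y) = atan2(-0.069, 0.364) = 349°.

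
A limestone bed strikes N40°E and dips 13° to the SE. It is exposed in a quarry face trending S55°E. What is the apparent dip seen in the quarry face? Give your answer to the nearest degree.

The section lies 85° from the strike.
tan α = tan 13° × sin 85° = 0.2309 × 0.9962 = 0.2300
α = arctan(0.2300) = 12.95°

13°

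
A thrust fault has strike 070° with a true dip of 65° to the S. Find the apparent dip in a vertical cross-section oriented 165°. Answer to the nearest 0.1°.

The section lies 85° from the strike.
tan α = tan 65° × sin 85° = 2.1445 × 0.9962 = 2.1363
α = arctan(2.1363) = 64.92°

64.9°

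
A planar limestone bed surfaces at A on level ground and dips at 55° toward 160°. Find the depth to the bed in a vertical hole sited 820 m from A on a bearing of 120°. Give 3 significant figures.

The hole lies 40° from the dip direction, so the down-dip offset is 820 × cos 40° = 628.16 m.
Depth = down-dip offset × tan(dip) = 628.16 × tan 55° = 628.16 × 1.4281
Depth = 897.10 m

897 m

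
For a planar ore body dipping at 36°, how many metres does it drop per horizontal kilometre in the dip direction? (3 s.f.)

727 m

drop per km = 1000 × tan 36° = 1000 × 0.7265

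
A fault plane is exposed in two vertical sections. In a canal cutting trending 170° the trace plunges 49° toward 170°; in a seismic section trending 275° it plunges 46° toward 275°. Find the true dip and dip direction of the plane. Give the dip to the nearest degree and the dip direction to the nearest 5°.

true dip 61°, dip direction 220°

Each apparent-dip line lies in the plane. As unit vectors (x east, y north, z up), v₁ plunges 49°→170° and v₂ plunges 46°→275°.
The plane normal is n = v₁ × v₂ ∝ (-0.510, -0.604, 0.440).
tan δ = √(n_x²+n_y²)/n_z = 0.791/0.440, so δ = 60.9°.
Dip direction = atan2(-0.510, -0.604) = 220° (azimuth of n's horizontal projection).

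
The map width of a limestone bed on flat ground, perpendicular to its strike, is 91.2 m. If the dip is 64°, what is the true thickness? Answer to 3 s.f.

True thickness t = w · sin(dip) = 91.2 × sin 64°
t = 91.2 × 0.8988 = 81.970 m

82.0 m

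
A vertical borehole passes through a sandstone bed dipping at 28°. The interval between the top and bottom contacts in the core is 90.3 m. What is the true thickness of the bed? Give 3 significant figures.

79.7 m

True thickness t = h · cos(dip) = 90.3 × cos 28°
t = 90.3 × 0.8829 = 79.730 m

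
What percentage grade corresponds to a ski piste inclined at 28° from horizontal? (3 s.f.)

53.2%

grade % = 100 × tan 28° = 100 × 0.5317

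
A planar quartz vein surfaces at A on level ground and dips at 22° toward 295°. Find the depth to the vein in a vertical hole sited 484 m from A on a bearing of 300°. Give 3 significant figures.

195 m

The hole lies 5° from the dip direction, so the down-dip offset is 484 × cos 5° = 482.16 m.
Depth = down-dip offset × tan(dip) = 482.16 × tan 22° = 482.16 × 0.4040
Depth = 194.80 m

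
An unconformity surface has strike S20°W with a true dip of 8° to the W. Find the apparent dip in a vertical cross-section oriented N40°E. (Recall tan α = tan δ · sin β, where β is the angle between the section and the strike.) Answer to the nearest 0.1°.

2.8°

Angle between strike (S20°W) and section (N40°E): β = 20°.
tan α = tan 8° × sin 20° = 0.1405 × 0.3420 = 0.0481
α = arctan(0.0481) = 2.75°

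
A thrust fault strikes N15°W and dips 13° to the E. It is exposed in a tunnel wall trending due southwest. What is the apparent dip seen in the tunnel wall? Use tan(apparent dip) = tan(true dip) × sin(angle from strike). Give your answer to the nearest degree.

11°

The strike is N15°W and the section trends due southwest; the acute angle between them is β = 60°.
tan(apparent dip) = tan 13° · sin 60° = 0.1999
α = arctan(0.1999) = 11.31°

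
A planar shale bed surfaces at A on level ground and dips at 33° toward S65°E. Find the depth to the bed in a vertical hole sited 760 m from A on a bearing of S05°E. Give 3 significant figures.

247 m

The hole lies 60° from the dip direction, so the down-dip offset is 760 × cos 60° = 380.00 m.
Depth = down-dip offset × tan(dip) = 380.00 × tan 33° = 380.00 × 0.6494
Depth = 246.77 m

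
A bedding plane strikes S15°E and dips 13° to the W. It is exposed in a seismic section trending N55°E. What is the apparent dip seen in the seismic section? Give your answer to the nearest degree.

The section lies 70° from the strike.
tan(apparent dip) = tan 13° · sin 70° = 0.2169
apparent dip = arctan 0.2169 = 12.24°

12°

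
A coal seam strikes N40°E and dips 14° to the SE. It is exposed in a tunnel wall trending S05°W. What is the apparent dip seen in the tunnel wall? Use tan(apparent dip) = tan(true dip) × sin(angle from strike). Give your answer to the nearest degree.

8°

The section lies 35° from the strike.
tan(apparent dip) = tan 14° · sin 35° = 0.1430
α = arctan(0.1430) = 8.14°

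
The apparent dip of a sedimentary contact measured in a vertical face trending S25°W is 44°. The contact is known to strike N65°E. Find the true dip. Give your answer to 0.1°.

The section is 40° from the strike.
tan(true dip) = tan 44° / sin 40° = 1.5023
true dip = arctan 1.5023 = 56.35°

56.4°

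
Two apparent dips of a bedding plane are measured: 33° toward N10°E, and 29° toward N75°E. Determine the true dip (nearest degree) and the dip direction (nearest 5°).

true dip 36°, dip direction 035°

The two traces are lines in the plane: v₁ = (sin 10°·cos 33°, cos 10°·cos 33°, −sin 33°), v₂ = (sin 75°·cos 29°, cos 75°·cos 29°, −sin 29°).
Cross product v₁ × v₂ gives the pole to the plane: n ∝ (0.277, 0.390, 0.665).
True dip = arccos(n_z / |n|) = arccos(0.8119) = 35.7°.
The horizontal component of n points toward azimuth atan2(n_x, n_y) = 35°, the dip direction.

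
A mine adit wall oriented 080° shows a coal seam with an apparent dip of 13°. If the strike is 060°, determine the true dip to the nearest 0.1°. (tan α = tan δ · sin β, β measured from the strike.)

34.0°

The section is 20° from the strike.
tan δ = tan α / sin β = tan 13° / sin 20° = 0.2309 / 0.3420 = 0.6750
true dip = arctan 0.6750 = 34.02°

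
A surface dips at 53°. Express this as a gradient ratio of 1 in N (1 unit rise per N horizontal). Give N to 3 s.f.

1 : N means tan θ = 1/N, so N = 1/tan 53° = 1/1.3270

1 in 0.754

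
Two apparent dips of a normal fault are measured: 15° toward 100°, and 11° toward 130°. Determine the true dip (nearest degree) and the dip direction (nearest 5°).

true dip 16°, dip direction 085°

Each apparent-dip line lies in the plane. As unit vectors (x east, y north, z up), v₁ plunges 15°→100° and v₂ plunges 11°→130°.
The plane normal is n = v₁ × v₂ ∝ (0.131, 0.013, 0.474).
Dip δ = arctan(|n_h|/n_z) = arctan(0.132/0.474) = 15.6°.
Dip direction = atan2(0.131, 0.013) = 84° (azimuth of n's horizontal projection).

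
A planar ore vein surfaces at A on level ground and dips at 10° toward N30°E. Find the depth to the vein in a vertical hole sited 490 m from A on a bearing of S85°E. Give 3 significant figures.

The hole lies 65° from the dip direction, so the down-dip offset is 490 × cos 65° = 207.08 m.
Depth = down-dip offset × tan(dip) = 207.08 × tan 10° = 207.08 × 0.1763
Depth = 36.51 m

36.5 m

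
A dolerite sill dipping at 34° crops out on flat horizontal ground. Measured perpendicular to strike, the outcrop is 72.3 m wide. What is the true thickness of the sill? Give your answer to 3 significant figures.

True thickness t = w · sin(dip) = 72.3 × sin 34°
t = 72.3 × 0.5592 = 40.430 m

40.4 m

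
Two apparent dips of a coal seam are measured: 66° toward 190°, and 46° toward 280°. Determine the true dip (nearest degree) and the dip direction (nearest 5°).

true dip 68°, dip direction 215°

Each apparent-dip line lies in the plane. As unit vectors (x east, y north, z up), v₁ plunges 66°→190° and v₂ plunges 46°→280°.
n = v₁ × v₂ = (-0.398, -0.574, 0.283) (taken with n_z > 0).
True dip = arccos(n_z / |n|) = arccos(0.3748) = 68.0°.
Dip direction = atan2(-0.398, -0.574) = 215° (azimuth of n's horizontal projection).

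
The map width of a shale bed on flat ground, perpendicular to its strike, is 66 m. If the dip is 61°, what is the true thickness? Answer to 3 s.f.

True thickness t = w · sin(dip) = 66 × sin 61°
t = 66 × 0.8746 = 57.725 m

57.7 m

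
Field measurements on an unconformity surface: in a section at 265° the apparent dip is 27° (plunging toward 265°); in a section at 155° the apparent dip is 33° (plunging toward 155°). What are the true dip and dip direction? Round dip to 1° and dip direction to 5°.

The two traces are lines in the plane: v₁ = (sin 265°·cos 27°, cos 265°·cos 27°, −sin 27°), v₂ = (sin 155°·cos 33°, cos 155°·cos 33°, −sin 33°).
n = v₁ × v₂ = (-0.303, -0.644, 0.702) (taken with n_z > 0).
tan δ = √(n_x²+n_y²)/n_z = 0.712/0.702, so δ = 45.4°.
Dip direction = azimuth of (n_x, n_y) = atan2(-0.303, -0.644) = 205°.

true dip 45°, dip direction 205°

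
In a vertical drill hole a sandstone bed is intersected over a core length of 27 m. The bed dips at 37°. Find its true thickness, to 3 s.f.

21.6 m

True thickness t = h · cos(dip) = 27 × cos 37°
t = 27 × 0.7986 = 21.563 m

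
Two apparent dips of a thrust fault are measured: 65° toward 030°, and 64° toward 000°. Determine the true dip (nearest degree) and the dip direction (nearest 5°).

true dip 65°, dip direction 020°

Represent each trace as a vector plunging at its apparent dip toward its trend (east-north-up frame): v₁ = (0.211, 0.366, -0.906), v₂ = (0.000, 0.438, -0.899).
Cross product v₁ × v₂ gives the pole to the plane: n ∝ (0.068, 0.190, 0.093).
Dip δ = arctan(|n_h|/n_z) = arctan(0.202/0.093) = 65.3°.
Dip direction = atan2(0.068, 0.190) = 20° (azimuth of n's horizontal projection).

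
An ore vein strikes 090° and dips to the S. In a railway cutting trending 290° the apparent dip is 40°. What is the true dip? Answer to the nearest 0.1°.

67.8°

The section is 20° from the strike.
tan δ = tan α / sin β = tan 40° / sin 20° = 0.8391 / 0.3420 = 2.4534
true dip = arctan 2.4534 = 67.82°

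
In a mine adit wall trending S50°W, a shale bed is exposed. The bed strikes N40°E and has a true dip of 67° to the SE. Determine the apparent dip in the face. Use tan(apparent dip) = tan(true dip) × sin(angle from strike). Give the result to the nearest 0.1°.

The strike is N40°E and the section trends S50°W; the acute angle between them is β = 10°.
tan α = tan 67° × sin 10° = 2.3559 × 0.1736 = 0.4091
α = arctan(0.4091) = 22.25°

22.2°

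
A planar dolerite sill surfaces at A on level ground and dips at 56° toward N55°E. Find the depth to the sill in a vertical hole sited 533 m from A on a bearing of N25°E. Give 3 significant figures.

The hole lies 30° from the dip direction, so the down-dip offset is 533 × cos 30° = 461.59 m.
Depth = down-dip offset × tan(dip) = 461.59 × tan 56° = 461.59 × 1.4826
Depth = 684.34 m

684 m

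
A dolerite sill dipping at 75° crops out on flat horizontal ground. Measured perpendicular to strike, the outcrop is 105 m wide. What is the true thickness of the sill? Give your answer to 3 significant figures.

101 m

True thickness t = w · sin(dip) = 105 × sin 75°
t = 105 × 0.9659 = 101.422 m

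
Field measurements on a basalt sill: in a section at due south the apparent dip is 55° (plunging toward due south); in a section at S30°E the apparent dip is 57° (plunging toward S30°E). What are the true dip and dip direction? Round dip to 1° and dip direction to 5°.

true dip 57°, dip direction 155°

The two traces are lines in the plane: v₁ = (sin 180°·cos 55°, cos 180°·cos 55°, −sin 55°), v₂ = (sin 150°·cos 57°, cos 150°·cos 57°, −sin 57°).
Cross product v₁ × v₂ gives the pole to the plane: n ∝ (0.095, -0.223, 0.156).
tan δ = √(n_x²+n_y²)/n_z = 0.242/0.156, so δ = 57.2°.
The horizontal component of n points toward azimuth atan2(n_x, n_y) = 157°, the dip direction.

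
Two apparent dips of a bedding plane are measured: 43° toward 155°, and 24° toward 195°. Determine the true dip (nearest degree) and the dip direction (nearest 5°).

Each apparent-dip line lies in the plane. As unit vectors (x east, y north, z up), v₁ plunges 43°→155° and v₂ plunges 24°→195°.
n = v₁ × v₂ = (0.332, -0.287, 0.429) (taken with n_z > 0).
True dip = arccos(n_z / |n|) = arccos(0.6993) = 45.6°.
Dip direction = azimuth of (n_x, n_y) = atan2(0.332, -0.287) = 131°.

true dip 46°, dip direction 130°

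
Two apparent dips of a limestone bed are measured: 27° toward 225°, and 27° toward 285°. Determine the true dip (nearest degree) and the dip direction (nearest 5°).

The two traces are lines in the plane: v₁ = (sin 225°·cos 27°, cos 225°·cos 27°, −sin 27°), v₂ = (sin 285°·cos 27°, cos 285°·cos 27°, −sin 27°).
Cross product v₁ × v₂ gives the pole to the plane: n ∝ (-0.391, -0.105, 0.688).
True dip = arccos(n_z / |n|) = arccos(0.8619) = 30.5°.
Dip direction = azimuth of (n_x, n_y) = atan2(-0.391, -0.105) = 255°.

true dip 30°, dip direction 255°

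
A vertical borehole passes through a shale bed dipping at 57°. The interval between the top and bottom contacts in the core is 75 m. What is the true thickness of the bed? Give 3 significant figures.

True thickness t = h · cos(dip) = 75 × cos 57°
t = 75 × 0.5446 = 40.848 m

40.8 m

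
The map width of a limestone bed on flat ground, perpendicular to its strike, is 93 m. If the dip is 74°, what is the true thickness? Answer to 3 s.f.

89.4 m

True thickness t = w · sin(dip) = 93 × sin 74°
t = 93 × 0.9613 = 89.397 m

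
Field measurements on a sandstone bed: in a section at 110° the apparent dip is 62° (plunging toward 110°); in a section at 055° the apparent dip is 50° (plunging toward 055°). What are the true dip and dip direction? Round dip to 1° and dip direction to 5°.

true dip 62°, dip direction 105°

The two traces are lines in the plane: v₁ = (sin 110°·cos 62°, cos 110°·cos 62°, −sin 62°), v₂ = (sin 55°·cos 50°, cos 55°·cos 50°, −sin 50°).
The plane normal is n = v₁ × v₂ ∝ (0.449, -0.127, 0.247).
Dip δ = arctan(|n_h|/n_z) = arctan(0.466/0.247) = 62.1°.
Dip direction = atan2(0.449, -0.127) = 106° (azimuth of n's horizontal projection).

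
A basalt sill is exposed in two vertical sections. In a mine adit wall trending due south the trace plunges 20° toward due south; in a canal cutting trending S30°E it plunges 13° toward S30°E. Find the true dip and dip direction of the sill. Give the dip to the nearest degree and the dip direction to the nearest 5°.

Each apparent-dip line lies in the plane. As unit vectors (x east, y north, z up), v₁ plunges 20°→due south and v₂ plunges 13°→S30°E.
n = v₁ × v₂ = (-0.077, -0.167, 0.458) (taken with n_z > 0).
Dip δ = arctan(|n_h|/n_z) = arctan(0.184/0.458) = 21.9°.
Dip direction = azimuth of (n_x, n_y) = atan2(-0.077, -0.167) = 205°.

true dip 22°, dip direction 205°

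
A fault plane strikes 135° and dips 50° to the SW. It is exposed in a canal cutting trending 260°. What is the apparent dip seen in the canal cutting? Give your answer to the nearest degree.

44°

Angle between strike (135°) and section (260°): β = 55°.
tan α = tan 50° × sin 55° = 1.1918 × 0.8192 = 0.9762
α = arctan(0.9762) = 44.31°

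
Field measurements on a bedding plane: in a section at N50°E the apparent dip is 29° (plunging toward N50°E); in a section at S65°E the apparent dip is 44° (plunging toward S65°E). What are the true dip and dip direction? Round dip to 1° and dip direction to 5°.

true dip 44°, dip direction 105°

Each apparent-dip line lies in the plane. As unit vectors (x east, y north, z up), v₁ plunges 29°→N50°E and v₂ plunges 44°→S65°E.
Cross product v₁ × v₂ gives the pole to the plane: n ∝ (0.538, -0.149, 0.570).
True dip = arccos(n_z / |n|) = arccos(0.7145) = 44.4°.
The horizontal component of n points toward azimuth atan2(n_x, n_y) = 106°, the dip direction.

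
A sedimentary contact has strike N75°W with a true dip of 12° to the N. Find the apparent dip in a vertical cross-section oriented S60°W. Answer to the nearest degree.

9°

Angle between strike (N75°W) and section (S60°W): β = 45°.
tan(apparent dip) = tan 12° · sin 45° = 0.1503
apparent dip = arctan 0.1503 = 8.55°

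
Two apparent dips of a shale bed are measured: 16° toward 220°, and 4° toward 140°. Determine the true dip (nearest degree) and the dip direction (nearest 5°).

Each apparent-dip line lies in the plane. As unit vectors (x east, y north, z up), v₁ plunges 16°→220° and v₂ plunges 4°→140°.
n = v₁ × v₂ = (-0.159, -0.220, 0.944) (taken with n_z > 0).
tan δ = √(n_x²+n_y²)/n_z = 0.271/0.944, so δ = 16.0°.
Dip direction = atan2(-0.159, -0.220) = 216° (azimuth of n's horizontal projection).

true dip 16°, dip direction 215°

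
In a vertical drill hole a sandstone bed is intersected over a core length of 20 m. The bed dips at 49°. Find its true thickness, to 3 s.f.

13.1 m

True thickness t = h · cos(dip) = 20 × cos 49°
t = 20 × 0.6561 = 13.121 m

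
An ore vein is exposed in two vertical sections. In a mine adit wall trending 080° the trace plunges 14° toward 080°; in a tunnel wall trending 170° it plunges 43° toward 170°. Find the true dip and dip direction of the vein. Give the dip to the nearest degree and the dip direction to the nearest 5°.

true dip 44°, dip direction 155°

The two traces are lines in the plane: v₁ = (sin 80°·cos 14°, cos 80°·cos 14°, −sin 14°), v₂ = (sin 170°·cos 43°, cos 170°·cos 43°, −sin 43°).
The plane normal is n = v₁ × v₂ ∝ (0.289, -0.621, 0.710).
True dip = arccos(n_z / |n|) = arccos(0.7195) = 44.0°.
The horizontal component of n points toward azimuth atan2(n_x, n_y) = 155°, the dip direction.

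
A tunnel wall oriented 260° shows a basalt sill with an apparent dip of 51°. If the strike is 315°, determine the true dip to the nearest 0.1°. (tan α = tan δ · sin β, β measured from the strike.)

56.4°

β = acute angle between strike 315° and section 260° = 55°.
tan(true dip) = tan 51° / sin 55° = 1.5075
true dip = arctan 1.5075 = 56.44°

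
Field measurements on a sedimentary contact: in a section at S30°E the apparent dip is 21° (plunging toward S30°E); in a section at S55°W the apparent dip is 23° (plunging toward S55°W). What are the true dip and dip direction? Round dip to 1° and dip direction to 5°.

true dip 29°, dip direction 195°

Each apparent-dip line lies in the plane. As unit vectors (x east, y north, z up), v₁ plunges 21°→S30°E and v₂ plunges 23°→S55°W.
n = v₁ × v₂ = (-0.127, -0.453, 0.856) (taken with n_z > 0).
Dip δ = arctan(|n_h|/n_z) = arctan(0.470/0.856) = 28.8°.
The horizontal component of n points toward azimuth atan2(n_x, n_y) = 196°, the dip direction.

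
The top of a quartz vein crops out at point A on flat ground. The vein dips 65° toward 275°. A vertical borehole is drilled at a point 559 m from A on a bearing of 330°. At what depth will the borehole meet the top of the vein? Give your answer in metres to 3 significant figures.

688 m

The hole lies 55° from the dip direction, so the down-dip offset is 559 × cos 55° = 320.63 m.
Depth = down-dip offset × tan(dip) = 320.63 × tan 65° = 320.63 × 2.1445
Depth = 687.59 m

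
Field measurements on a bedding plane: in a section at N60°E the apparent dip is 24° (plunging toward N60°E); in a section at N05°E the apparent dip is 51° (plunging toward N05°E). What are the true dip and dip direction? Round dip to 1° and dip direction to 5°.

Each apparent-dip line lies in the plane. As unit vectors (x east, y north, z up), v₁ plunges 24°→N60°E and v₂ plunges 51°→N05°E.
The plane normal is n = v₁ × v₂ ∝ (-0.100, 0.593, 0.471).
True dip = arccos(n_z / |n|) = arccos(0.6168) = 51.9°.
Dip direction = atan2(-0.100, 0.593) = 350° (azimuth of n's horizontal projection).

true dip 52°, dip direction 350°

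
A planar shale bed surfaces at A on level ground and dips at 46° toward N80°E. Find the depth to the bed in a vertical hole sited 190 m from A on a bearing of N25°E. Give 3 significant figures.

113 m

The hole lies 55° from the dip direction, so the down-dip offset is 190 × cos 55° = 108.98 m.
Depth = down-dip offset × tan(dip) = 108.98 × tan 46° = 108.98 × 1.0355
Depth = 112.85 m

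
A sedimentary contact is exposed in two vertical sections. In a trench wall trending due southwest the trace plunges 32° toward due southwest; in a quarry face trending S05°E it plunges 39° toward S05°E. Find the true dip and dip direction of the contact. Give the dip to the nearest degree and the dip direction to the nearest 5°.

The two traces are lines in the plane: v₁ = (sin 225°·cos 32°, cos 225°·cos 32°, −sin 32°), v₂ = (sin 175°·cos 39°, cos 175°·cos 39°, −sin 39°).
Cross product v₁ × v₂ gives the pole to the plane: n ∝ (-0.033, -0.413, 0.505).
tan δ = √(n_x²+n_y²)/n_z = 0.415/0.505, so δ = 39.4°.
The horizontal component of n points toward azimuth atan2(n_x, n_y) = 185°, the dip direction.

true dip 39°, dip direction 185°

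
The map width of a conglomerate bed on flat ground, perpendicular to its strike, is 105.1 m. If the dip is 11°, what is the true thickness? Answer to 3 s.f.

20.1 m

True thickness t = w · sin(dip) = 105.1 × sin 11°
t = 105.1 × 0.1908 = 20.054 m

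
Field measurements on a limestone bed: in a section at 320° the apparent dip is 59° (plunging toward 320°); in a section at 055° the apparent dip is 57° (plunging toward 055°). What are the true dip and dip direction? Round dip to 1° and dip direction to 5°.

true dip 67°, dip direction 005°

The two traces are lines in the plane: v₁ = (sin 320°·cos 59°, cos 320°·cos 59°, −sin 59°), v₂ = (sin 55°·cos 57°, cos 55°·cos 57°, −sin 57°).
n = v₁ × v₂ = (0.063, 0.660, 0.279) (taken with n_z > 0).
True dip = arccos(n_z / |n|) = arccos(0.3884) = 67.1°.
The horizontal component of n points toward azimuth atan2(n_x, n_y) = 5°, the dip direction.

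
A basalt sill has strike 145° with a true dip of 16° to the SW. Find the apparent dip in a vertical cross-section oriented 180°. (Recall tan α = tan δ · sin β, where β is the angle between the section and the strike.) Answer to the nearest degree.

The strike is 145° and the section trends 180°; the acute angle between them is β = 35°.
tan(apparent dip) = tan 16° · sin 35° = 0.1645
α = arctan(0.1645) = 9.34°

9°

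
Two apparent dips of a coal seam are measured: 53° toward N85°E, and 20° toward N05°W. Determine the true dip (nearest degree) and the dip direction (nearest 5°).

true dip 54°, dip direction 070°

Represent each trace as a vector plunging at its apparent dip toward its trend (east-north-up frame): v₁ = (0.600, 0.052, -0.799), v₂ = (-0.082, 0.936, -0.342).
The plane normal is n = v₁ × v₂ ∝ (0.730, 0.270, 0.566).
tan δ = √(n_x²+n_y²)/n_z = 0.778/0.566, so δ = 54.0°.
Dip direction = atan2(0.730, 0.270) = 70° (azimuth of n's horizontal projection).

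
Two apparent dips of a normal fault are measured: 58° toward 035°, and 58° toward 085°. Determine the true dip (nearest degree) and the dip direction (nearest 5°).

true dip 60°, dip direction 060°

The two traces are lines in the plane: v₁ = (sin 35°·cos 58°, cos 35°·cos 58°, −sin 58°), v₂ = (sin 85°·cos 58°, cos 85°·cos 58°, −sin 58°).
The plane normal is n = v₁ × v₂ ∝ (0.329, 0.190, 0.215).
tan δ = √(n_x²+n_y²)/n_z = 0.380/0.215, so δ = 60.5°.
Dip direction = azimuth of (n_x, n_y) = atan2(0.329, 0.190) = 60°.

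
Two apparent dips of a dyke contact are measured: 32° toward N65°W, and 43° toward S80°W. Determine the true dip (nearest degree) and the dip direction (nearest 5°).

Each apparent-dip line lies in the plane. As unit vectors (x east, y north, z up), v₁ plunges 32°→N65°W and v₂ plunges 43°→S80°W.
n = v₁ × v₂ = (-0.312, -0.143, 0.356) (taken with n_z > 0).
Dip δ = arctan(|n_h|/n_z) = arctan(0.343/0.356) = 43.9°.
Dip direction = atan2(-0.312, -0.143) = 245° (azimuth of n's horizontal projection).

true dip 44°, dip direction 245°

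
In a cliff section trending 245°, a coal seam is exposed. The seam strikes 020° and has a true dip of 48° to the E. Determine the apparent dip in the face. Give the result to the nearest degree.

The strike is 020° and the section trends 245°; the acute angle between them is β = 45°.
tan α = tan 48° × sin 45° = 1.1106 × 0.7071 = 0.7853
apparent dip = arctan 0.7853 = 38.14°

38°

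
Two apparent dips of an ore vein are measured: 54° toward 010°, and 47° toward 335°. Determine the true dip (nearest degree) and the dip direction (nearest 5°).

true dip 54°, dip direction 015°

Each apparent-dip line lies in the plane. As unit vectors (x east, y north, z up), v₁ plunges 54°→010° and v₂ plunges 47°→335°.
The plane normal is n = v₁ × v₂ ∝ (0.077, 0.308, 0.230).
tan δ = √(n_x²+n_y²)/n_z = 0.317/0.230, so δ = 54.1°.
Dip direction = atan2(0.077, 0.308) = 14° (azimuth of n's horizontal projection).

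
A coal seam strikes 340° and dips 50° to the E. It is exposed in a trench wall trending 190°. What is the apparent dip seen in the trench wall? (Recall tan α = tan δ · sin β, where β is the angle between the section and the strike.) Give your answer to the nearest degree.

31°

Angle between strike (340°) and section (190°): β = 30°.
tan(apparent dip) = tan 50° · sin 30° = 0.5959
apparent dip = arctan 0.5959 = 30.79°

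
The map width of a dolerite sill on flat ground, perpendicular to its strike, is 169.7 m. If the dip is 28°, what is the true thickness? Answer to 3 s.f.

True thickness t = w · sin(dip) = 169.7 × sin 28°
t = 169.7 × 0.4695 = 79.669 m

79.7 m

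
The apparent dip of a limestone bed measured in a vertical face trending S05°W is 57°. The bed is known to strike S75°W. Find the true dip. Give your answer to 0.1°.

The section is 70° from the strike.
tan(true dip) = tan 57° / sin 70° = 1.6387
δ = arctan(1.6387) = 58.61°

58.6°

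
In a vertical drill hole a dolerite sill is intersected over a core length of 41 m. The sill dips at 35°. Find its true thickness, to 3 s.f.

True thickness t = h · cos(dip) = 41 × cos 35°
t = 41 × 0.8192 = 33.585 m

33.6 m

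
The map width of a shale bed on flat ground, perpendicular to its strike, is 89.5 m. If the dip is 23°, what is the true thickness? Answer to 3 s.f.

True thickness t = w · sin(dip) = 89.5 × sin 23°
t = 89.5 × 0.3907 = 34.970 m

35.0 m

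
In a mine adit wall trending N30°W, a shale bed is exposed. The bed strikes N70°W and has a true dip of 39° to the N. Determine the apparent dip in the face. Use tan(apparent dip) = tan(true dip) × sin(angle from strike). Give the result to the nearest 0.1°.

The strike is N70°W and the section trends N30°W; the acute angle between them is β = 40°.
tan(apparent dip) = tan 39° · sin 40° = 0.5205
α = arctan(0.5205) = 27.50°

27.5°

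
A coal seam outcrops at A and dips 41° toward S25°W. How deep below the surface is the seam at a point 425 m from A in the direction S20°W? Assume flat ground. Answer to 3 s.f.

368 m

The hole lies 5° from the dip direction, so the down-dip offset is 425 × cos 5° = 423.38 m.
Depth = down-dip offset × tan(dip) = 423.38 × tan 41° = 423.38 × 0.8693
Depth = 368.04 m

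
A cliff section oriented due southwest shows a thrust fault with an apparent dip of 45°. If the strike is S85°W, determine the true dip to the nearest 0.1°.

57.3°

β = acute angle between strike S85°W and section due southwest = 40°.
tan δ = tan α / sin β = tan 45° / sin 40° = 1.0000 / 0.6428 = 1.5557
δ = arctan(1.5557) = 57.27°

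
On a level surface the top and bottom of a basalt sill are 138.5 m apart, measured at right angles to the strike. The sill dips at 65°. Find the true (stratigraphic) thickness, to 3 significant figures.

True thickness t = w · sin(dip) = 138.5 × sin 65°
t = 138.5 × 0.9063 = 125.524 m

126 m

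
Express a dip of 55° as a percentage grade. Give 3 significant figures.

grade % = 100 × tan 55° = 100 × 1.4281

143%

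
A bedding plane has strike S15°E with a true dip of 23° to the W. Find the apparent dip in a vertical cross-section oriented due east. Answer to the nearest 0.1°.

The strike is S15°E and the section trends due east; the acute angle between them is β = 75°.
tan(apparent dip) = tan 23° · sin 75° = 0.4100
apparent dip = arctan 0.4100 = 22.29°

22.3°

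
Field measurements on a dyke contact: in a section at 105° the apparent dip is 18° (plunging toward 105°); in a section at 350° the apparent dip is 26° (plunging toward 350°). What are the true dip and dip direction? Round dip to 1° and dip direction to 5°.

Each apparent-dip line lies in the plane. As unit vectors (x east, y north, z up), v₁ plunges 18°→105° and v₂ plunges 26°→350°.
Cross product v₁ × v₂ gives the pole to the plane: n ∝ (0.381, 0.451, 0.775).
Dip δ = arctan(|n_h|/n_z) = arctan(0.591/0.775) = 37.3°.
Dip direction = azimuth of (n_x, n_y) = atan2(0.381, 0.451) = 40°.

true dip 37°, dip direction 040°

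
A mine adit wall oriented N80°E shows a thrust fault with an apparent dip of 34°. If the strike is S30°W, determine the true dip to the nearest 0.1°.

β = acute angle between strike S30°W and section N80°E = 50°.
tan δ = tan α / sin β = tan 34° / sin 50° = 0.6745 / 0.7660 = 0.8805
δ = arctan(0.8805) = 41.36°

41.4°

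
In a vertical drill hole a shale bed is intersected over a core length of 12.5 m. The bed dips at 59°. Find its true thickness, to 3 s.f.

True thickness t = h · cos(dip) = 12.5 × cos 59°
t = 12.5 × 0.5150 = 6.438 m

6.44 m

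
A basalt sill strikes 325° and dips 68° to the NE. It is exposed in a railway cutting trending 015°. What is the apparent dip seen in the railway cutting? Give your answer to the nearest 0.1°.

62.2°

The strike is 325° and the section trends 015°; the acute angle between them is β = 50°.
tan α = tan 68° × sin 50° = 2.4751 × 0.7660 = 1.8960
apparent dip = arctan 1.8960 = 62.19°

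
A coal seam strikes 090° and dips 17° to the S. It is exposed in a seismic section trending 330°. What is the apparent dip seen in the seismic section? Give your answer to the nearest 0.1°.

14.8°

The section lies 60° from the strike.
tan α = tan 17° × sin 60° = 0.3057 × 0.8660 = 0.2648
α = arctan(0.2648) = 14.83°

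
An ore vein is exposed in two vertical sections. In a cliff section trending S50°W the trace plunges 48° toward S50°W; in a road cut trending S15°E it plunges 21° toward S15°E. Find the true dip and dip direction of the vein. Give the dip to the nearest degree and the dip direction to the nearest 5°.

true dip 48°, dip direction 235°

Represent each trace as a vector plunging at its apparent dip toward its trend (east-north-up frame): v₁ = (-0.513, -0.430, -0.743), v₂ = (0.242, -0.902, -0.358).
The plane normal is n = v₁ × v₂ ∝ (-0.516, -0.363, 0.566).
Dip δ = arctan(|n_h|/n_z) = arctan(0.631/0.566) = 48.1°.
Dip direction = atan2(-0.516, -0.363) = 235° (azimuth of n's horizontal projection).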